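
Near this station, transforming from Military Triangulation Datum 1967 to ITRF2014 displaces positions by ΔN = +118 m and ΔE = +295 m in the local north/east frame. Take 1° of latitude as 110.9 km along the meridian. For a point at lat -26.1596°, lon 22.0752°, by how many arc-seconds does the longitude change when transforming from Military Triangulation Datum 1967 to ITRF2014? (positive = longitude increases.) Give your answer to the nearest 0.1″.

At latitude -26.1596°, cos φ = 0.897569.
1° of longitude at this latitude = 110.9 × cos φ = 99.54 km, so Δλ = 295.0 / 99540.5 = 0.0029636° = 10.669″.

Δλ = 10.7″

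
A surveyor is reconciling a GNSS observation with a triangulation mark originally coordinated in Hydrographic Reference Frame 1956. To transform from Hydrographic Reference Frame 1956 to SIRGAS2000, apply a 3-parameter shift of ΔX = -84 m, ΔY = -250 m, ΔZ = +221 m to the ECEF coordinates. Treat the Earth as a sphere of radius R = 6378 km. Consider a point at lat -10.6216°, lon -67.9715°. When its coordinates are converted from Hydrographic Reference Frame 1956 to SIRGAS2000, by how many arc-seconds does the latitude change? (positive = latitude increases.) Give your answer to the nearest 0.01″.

sin φ = -0.184322, cos φ = 0.982866, sin λ = -0.926997, cos λ = 0.375068.
North component: ΔN = −sin φ cos λ·ΔX − sin φ sin λ·ΔY + cos φ·ΔZ = −(-0.184322)(0.375068)(-84) − (-0.184322)(-0.926997)(-250) + (0.982866)(221) = 254.12 m.
1° of latitude spans πR/180 = 111317 m, so Δφ = 254.12 / 111317 × 3600 = 8.218″.

Δφ = 8.22″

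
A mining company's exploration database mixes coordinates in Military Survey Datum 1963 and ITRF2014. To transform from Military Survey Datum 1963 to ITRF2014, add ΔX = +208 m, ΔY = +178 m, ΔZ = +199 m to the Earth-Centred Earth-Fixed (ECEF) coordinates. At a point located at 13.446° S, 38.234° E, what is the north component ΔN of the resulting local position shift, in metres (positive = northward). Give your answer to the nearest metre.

At φ = -13.446°, λ = 38.234°: sin φ = -0.232529, cos φ = 0.972590, sin λ = 0.618875, cos λ = 0.785490.
ΔN = −sin φ cos λ·ΔX − sin φ sin λ·ΔY + cos φ·ΔZ = −(-0.232529)(0.785490)(208) − (-0.232529)(0.618875)(178) + (0.972590)(199) = 257.15 m.

ΔN = 257 m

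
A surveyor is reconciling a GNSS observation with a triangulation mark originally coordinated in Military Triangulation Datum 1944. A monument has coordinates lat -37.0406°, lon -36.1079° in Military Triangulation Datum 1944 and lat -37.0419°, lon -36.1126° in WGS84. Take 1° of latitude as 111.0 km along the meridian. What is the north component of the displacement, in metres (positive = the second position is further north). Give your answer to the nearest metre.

Δφ = -37.0419° − -37.0406° = -0.0013°; Δλ = -36.1126° − -36.1079° = -0.0047°.
ΔN = Δφ × 111000 = -144.3 m; ΔE = Δλ × 111000 × cos(-37.0406°) = -0.0047 × 111000 × 0.798209 = -416.4 m.

ΔN = -144 m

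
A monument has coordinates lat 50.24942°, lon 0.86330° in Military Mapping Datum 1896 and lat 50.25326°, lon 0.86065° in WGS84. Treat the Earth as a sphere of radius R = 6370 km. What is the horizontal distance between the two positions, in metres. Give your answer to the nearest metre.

467 m

Δφ = 50.25326° − 50.24942° = +0.00384°; Δλ = 0.86065° − 0.86330° = -0.00265°.
1° along a meridian = πR/180 = 111177 m.
ΔN = Δφ × 111177 = 426.9 m; ΔE = Δλ × 111177 × cos(50.24942°) = -0.00265 × 111177 × 0.639447 = -188.4 m.
Distance = √(ΔE² + ΔN²) = √((-188.4)² + 426.9²) = 466.6 m.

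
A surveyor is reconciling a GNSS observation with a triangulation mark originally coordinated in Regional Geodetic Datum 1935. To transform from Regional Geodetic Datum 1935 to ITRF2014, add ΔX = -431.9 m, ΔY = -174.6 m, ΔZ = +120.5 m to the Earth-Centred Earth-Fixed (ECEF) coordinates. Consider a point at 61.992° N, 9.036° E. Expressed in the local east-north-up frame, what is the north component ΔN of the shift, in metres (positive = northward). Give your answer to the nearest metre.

ΔN = 457 m

The local north axis is (−sin φ cos λ, −sin φ sin λ, cos φ), giving ΔN = 376.585 + 24.210 + 56.586 = 457.38 m.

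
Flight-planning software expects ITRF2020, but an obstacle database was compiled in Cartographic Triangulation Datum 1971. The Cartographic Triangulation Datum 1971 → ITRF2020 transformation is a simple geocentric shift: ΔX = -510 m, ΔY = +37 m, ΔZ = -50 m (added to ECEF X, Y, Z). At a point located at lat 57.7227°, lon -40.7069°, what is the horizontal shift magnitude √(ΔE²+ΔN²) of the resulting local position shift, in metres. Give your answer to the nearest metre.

The local east axis at (φ, λ) is (−sin λ, cos λ, 0), so ΔE = −sin(-40.7069°)·(-510) + cos(-40.7069°)·37 = -304.57 m.
The local north axis is (−sin φ cos λ, −sin φ sin λ, cos φ), giving ΔN = 326.867 + 20.402 − 26.701 = 320.57 m.
Horizontal magnitude = √(ΔE² + ΔN²) = √((-304.57)² + 320.57²) = 442.18 m.

442 m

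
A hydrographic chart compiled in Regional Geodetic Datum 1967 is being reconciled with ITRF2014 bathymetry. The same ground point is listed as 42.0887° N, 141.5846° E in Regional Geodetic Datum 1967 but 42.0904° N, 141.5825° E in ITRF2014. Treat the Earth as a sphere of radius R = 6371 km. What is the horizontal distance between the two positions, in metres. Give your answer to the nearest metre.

256 m

Δφ = 42.0904° − 42.0887° = +0.0017°; Δλ = 141.5825° − 141.5846° = -0.0021°.
1° along a meridian = πR/180 = 111195 m.
ΔN = Δφ × 111195 = 189.0 m; ΔE = Δλ × 111195 × cos(42.0887°) = -0.0021 × 111195 × 0.742108 = -173.3 m.
Distance = √(ΔE² + ΔN²) = √((-173.3)² + 189.0²) = 256.4 m.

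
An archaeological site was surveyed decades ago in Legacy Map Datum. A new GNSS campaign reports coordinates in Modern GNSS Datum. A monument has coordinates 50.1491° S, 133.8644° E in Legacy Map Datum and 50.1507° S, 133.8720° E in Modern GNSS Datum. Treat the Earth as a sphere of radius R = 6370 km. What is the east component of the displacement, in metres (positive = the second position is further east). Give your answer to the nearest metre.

Δφ = -50.1507° − -50.1491° = -0.0016°; Δλ = 133.8720° − 133.8644° = +0.0076°.
1° along a meridian = πR/180 = 111177 m.
ΔN = Δφ × 111177 = -177.9 m; ΔE = Δλ × 111177 × cos(-50.1491°) = +0.0076 × 111177 × 0.640792 = 541.4 m.

ΔE = 541 m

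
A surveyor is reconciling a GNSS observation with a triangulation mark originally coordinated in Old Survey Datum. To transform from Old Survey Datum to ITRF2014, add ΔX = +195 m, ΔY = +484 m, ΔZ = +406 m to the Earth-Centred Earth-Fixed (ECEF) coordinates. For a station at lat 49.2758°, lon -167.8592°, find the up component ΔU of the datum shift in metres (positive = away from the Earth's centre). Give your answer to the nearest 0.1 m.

At φ = 49.2758°, λ = -167.8592°: sin φ = 0.757859, cos φ = 0.652419, sin λ = -0.210315, cos λ = -0.977634.
ΔU = cos φ cos λ·ΔX + cos φ sin λ·ΔY + sin φ·ΔZ = (0.652419)(-0.977634)(195) + (0.652419)(-0.210315)(484) + (0.757859)(406) = 116.90 m.

ΔU = 116.9 m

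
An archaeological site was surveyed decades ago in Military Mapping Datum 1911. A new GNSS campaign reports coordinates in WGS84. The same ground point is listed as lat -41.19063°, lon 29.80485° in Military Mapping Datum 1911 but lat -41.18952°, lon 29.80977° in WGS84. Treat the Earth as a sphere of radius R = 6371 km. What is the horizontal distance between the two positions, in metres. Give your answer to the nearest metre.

Δφ = -41.18952° − -41.19063° = +0.00111°; Δλ = 29.80977° − 29.80485° = +0.00492°.
1° along a meridian = πR/180 = 111195 m.
ΔN = Δφ × 111195 = 123.4 m; ΔE = Δλ × 111195 × cos(-41.19063°) = +0.00492 × 111195 × 0.752523 = 411.7 m.
Distance = √(ΔE² + ΔN²) = √(411.7² + 123.4²) = 429.8 m.

430 m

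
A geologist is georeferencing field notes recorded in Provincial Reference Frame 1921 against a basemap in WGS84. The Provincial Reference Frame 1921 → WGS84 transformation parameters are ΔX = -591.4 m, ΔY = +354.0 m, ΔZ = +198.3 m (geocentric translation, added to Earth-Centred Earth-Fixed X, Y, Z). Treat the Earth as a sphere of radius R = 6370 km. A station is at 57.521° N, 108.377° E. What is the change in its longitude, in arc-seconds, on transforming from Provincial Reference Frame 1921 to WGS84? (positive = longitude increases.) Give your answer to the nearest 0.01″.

sin φ = 0.843588, cos φ = 0.536990, sin λ = 0.949003, cos λ = -0.315268.
East component: ΔE = −sin λ·ΔX + cos λ·ΔY = −(0.949003)(-591.4) + (-0.315268)(354.0) = 449.64 m.
1° of latitude spans πR/180 = 111177 m; at latitude φ, 1° of longitude spans that × cos φ = 59701.2 m, so Δλ = 449.64 / 59701.2 × 3600 = 27.113″.

Δλ = 27.11″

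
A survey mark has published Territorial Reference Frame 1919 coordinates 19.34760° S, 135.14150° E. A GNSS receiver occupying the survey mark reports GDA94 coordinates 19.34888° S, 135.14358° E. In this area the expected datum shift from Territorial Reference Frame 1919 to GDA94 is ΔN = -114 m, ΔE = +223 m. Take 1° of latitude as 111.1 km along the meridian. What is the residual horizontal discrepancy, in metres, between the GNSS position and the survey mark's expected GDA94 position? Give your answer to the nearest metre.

29 m

Observed coordinate differences: Δφ = -0.00128°, Δλ = +0.00208°.
Converting to metres (1° lat = 111100 m, cos φ = 0.943526): observed ΔN = -142.2 m, observed ΔE = 218.0 m.
Subtracting the expected shift leaves a residual of -142.2 − (-114) = -28.2 m north and 218.0 − (223) = -5.0 m east.
Residual distance = √((-28.2)² + (-5.0)²) = 28.6 m.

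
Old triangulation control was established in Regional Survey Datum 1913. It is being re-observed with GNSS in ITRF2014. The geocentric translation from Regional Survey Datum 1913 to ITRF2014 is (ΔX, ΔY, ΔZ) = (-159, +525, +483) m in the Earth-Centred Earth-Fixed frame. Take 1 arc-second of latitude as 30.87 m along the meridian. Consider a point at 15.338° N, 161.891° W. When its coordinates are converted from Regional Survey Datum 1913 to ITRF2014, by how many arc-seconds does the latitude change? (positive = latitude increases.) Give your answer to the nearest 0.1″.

sin φ = 0.264513, cos φ = 0.964382, sin λ = -0.310826, cos λ = -0.950467.
North component: ΔN = −sin φ cos λ·ΔX − sin φ sin λ·ΔY + cos φ·ΔZ = −(0.264513)(-0.950467)(-159) − (0.264513)(-0.310826)(525) + (0.964382)(483) = 468.99 m.
1° of latitude spans 3600 × 30.87 = 111132 m, so Δφ = 468.99 / 111132 × 3600 = 15.192″.

Δφ = 15.2″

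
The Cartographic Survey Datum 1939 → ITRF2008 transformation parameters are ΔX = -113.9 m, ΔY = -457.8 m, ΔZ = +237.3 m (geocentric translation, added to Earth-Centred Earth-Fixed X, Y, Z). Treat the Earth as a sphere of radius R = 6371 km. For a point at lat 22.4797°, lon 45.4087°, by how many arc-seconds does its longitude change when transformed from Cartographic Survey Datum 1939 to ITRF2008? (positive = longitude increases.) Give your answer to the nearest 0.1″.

sin φ = 0.382356, cos φ = 0.924015, sin λ = 0.712133, cos λ = 0.702045.
East component: ΔE = −sin λ·ΔX + cos λ·ΔY = −(0.712133)(-113.9) + (0.702045)(-457.8) = -240.28 m.
1° of latitude spans πR/180 = 111195 m; at latitude φ, 1° of longitude spans that × cos φ = 102745.8 m, so Δλ = -240.28 / 102745.8 × 3600 = -8.419″.

Δλ = -8.4″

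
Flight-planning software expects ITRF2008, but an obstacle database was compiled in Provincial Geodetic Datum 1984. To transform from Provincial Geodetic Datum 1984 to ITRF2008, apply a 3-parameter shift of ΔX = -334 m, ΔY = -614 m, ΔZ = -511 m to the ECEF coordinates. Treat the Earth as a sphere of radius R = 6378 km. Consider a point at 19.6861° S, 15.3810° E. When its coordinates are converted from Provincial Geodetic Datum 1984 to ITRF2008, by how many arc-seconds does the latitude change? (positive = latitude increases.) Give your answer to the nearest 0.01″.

Δφ = -20.84″

sin φ = -0.336867, cos φ = 0.941552, sin λ = 0.265236, cos λ = 0.964183.
North component: ΔN = −sin φ cos λ·ΔX − sin φ sin λ·ΔY + cos φ·ΔZ = −(-0.336867)(0.964183)(-334) − (-0.336867)(0.265236)(-614) + (0.941552)(-511) = -644.48 m.
1° of latitude spans πR/180 = 111317 m, so Δφ = -644.48 / 111317 × 3600 = -20.842″.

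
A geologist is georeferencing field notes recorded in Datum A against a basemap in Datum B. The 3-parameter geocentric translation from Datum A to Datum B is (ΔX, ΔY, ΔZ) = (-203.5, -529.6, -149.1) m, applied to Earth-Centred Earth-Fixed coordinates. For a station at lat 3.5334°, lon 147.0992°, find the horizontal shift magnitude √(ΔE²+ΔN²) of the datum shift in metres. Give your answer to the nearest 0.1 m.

At φ = 3.5334°, λ = 147.0992°: sin φ = 0.061630, cos φ = 0.998099, sin λ = 0.543186, cos λ = -0.839612.
ΔE = −sin λ·ΔX + cos λ·ΔY = −(0.543186)·(-203.5) + (-0.839612)·(-529.6) = 555.20 m.
ΔN = −sin φ cos λ·ΔX − sin φ sin λ·ΔY + cos φ·ΔZ = −(0.061630)(-0.839612)(-203.5) − (0.061630)(0.543186)(-529.6) + (0.998099)(-149.1) = -141.62 m.
Horizontal magnitude = √(ΔE² + ΔN²) = √(555.20² + (-141.62)²) = 572.97 m.

573.0 m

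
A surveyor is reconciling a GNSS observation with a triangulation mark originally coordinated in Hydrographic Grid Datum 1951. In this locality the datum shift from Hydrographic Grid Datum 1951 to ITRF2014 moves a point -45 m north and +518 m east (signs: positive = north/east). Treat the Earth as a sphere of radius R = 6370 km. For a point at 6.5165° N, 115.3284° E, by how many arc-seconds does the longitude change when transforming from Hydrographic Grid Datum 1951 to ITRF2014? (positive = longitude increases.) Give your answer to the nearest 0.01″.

At latitude 6.5165°, cos φ = 0.993539.
One radian of longitude at latitude φ spans R cos φ, so Δλ = ΔE / (R cos φ) = 518.0 / (6370000 × 0.993539) = 8.1847e-05 rad = 16.882″.

Δλ = 16.88″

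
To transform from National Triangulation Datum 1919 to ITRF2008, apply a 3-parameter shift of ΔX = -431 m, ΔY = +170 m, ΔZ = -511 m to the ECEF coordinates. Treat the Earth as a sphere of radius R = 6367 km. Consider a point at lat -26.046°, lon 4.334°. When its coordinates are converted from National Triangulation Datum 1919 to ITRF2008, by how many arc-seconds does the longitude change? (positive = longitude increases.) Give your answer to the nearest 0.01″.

sin φ = -0.439093, cos φ = 0.898442, sin λ = 0.075570, cos λ = 0.997140.
East component: ΔE = −sin λ·ΔX + cos λ·ΔY = −(0.075570)(-431) + (0.997140)(170) = 202.08 m.
1° of latitude spans πR/180 = 111125 m; at latitude φ, 1° of longitude spans that × cos φ = 99839.4 m, so Δλ = 202.08 / 99839.4 × 3600 = 7.287″.

Δλ = 7.29″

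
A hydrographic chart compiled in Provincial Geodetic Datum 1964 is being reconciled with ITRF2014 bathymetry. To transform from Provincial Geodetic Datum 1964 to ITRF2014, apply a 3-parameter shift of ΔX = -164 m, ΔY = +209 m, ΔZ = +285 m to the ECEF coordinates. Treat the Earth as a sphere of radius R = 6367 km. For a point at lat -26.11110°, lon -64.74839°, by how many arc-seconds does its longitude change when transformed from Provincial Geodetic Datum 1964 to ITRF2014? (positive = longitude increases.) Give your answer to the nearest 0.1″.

sin φ = -0.440113, cos φ = 0.897942, sin λ = -0.904443, cos λ = 0.426594.
East component: ΔE = −sin λ·ΔX + cos λ·ΔY = −(-0.904443)(-164) + (0.426594)(209) = -59.17 m.
1° of latitude spans πR/180 = 111125 m; at latitude φ, 1° of longitude spans that × cos φ = 99783.9 m, so Δλ = -59.17 / 99783.9 × 3600 = -2.135″.

Δλ = -2.1″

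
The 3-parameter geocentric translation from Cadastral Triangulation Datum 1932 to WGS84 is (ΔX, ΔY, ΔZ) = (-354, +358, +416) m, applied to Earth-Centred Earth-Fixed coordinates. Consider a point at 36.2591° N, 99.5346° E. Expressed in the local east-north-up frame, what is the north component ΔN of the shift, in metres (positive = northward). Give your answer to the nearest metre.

At φ = 36.2591°, λ = 99.5346°: sin φ = 0.591438, cos φ = 0.806351, sin λ = 0.986186, cos λ = -0.165643.
ΔN = −sin φ cos λ·ΔX − sin φ sin λ·ΔY + cos φ·ΔZ = −(0.591438)(-0.165643)(-354) − (0.591438)(0.986186)(358) + (0.806351)(416) = 91.95 m.

ΔN = 92 m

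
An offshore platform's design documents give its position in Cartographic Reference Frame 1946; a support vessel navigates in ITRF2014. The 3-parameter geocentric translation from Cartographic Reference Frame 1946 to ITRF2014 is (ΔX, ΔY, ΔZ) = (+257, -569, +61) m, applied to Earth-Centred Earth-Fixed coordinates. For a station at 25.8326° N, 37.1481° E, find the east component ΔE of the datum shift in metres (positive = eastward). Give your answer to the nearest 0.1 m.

At φ = 25.8326°, λ = 37.1481°: sin φ = 0.435743, cos φ = 0.900071, sin λ = 0.603877, cos λ = 0.797077.
ΔE = −sin λ·ΔX + cos λ·ΔY = −(0.603877)·(257) + (0.797077)·(-569) = -608.73 m.

ΔE = -608.7 m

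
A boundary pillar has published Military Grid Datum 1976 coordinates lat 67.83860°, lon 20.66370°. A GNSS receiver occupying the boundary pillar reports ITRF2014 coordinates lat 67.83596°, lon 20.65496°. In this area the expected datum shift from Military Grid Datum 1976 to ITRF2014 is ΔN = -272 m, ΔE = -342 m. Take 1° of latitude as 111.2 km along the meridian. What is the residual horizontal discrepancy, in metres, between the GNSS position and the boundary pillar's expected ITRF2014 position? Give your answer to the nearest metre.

33 m

Observed coordinate differences: Δφ = -0.00264°, Δλ = -0.00874°.
Converting to metres (1° lat = 111200 m, cos φ = 0.377217): observed ΔN = -293.6 m, observed ΔE = -366.6 m.
Subtracting the expected shift leaves a residual of -293.6 − (-272) = -21.6 m north and -366.6 − (-342) = -24.6 m east.
Residual distance = √((-21.6)² + (-24.6)²) = 32.7 m.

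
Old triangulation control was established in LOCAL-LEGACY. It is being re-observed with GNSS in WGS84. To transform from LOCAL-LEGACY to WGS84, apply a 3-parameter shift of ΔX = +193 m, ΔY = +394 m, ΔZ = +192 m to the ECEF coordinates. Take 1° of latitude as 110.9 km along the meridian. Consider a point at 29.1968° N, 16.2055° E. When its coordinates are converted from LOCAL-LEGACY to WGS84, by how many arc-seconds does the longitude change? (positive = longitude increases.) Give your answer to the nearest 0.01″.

Δλ = 12.07″

sin φ = 0.487811, cos φ = 0.872949, sin λ = 0.279083, cos λ = 0.960267.
East component: ΔE = −sin λ·ΔX + cos λ·ΔY = −(0.279083)(193) + (0.960267)(394) = 324.48 m.
1° of latitude spans 110900 m; at latitude φ, 1° of longitude spans that × cos φ = 96810.1 m, so Δλ = 324.48 / 96810.1 × 3600 = 12.066″.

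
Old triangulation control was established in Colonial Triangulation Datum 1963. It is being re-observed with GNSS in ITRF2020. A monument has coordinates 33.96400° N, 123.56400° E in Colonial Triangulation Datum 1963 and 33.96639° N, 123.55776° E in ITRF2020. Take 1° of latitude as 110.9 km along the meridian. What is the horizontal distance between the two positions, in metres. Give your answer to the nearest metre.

632 m

Δφ = 33.96639° − 33.96400° = +0.00239°; Δλ = 123.55776° − 123.56400° = -0.00624°.
ΔN = Δφ × 110900 = 265.1 m; ΔE = Δλ × 110900 × cos(33.96400°) = -0.00624 × 110900 × 0.829389 = -574.0 m.
Distance = √(ΔE² + ΔN²) = √((-574.0)² + 265.1²) = 632.2 m.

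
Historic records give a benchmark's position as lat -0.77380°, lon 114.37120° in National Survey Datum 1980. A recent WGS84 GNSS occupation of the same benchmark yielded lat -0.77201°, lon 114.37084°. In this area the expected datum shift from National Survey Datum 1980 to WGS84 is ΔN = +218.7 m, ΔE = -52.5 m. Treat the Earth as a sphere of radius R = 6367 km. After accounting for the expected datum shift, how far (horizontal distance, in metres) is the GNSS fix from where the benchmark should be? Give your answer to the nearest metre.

Observed coordinate differences: Δφ = +0.00179°, Δλ = -0.00036°.
Converting to metres (1° lat = 111125 m, cos φ = 0.999909): observed ΔN = 198.9 m, observed ΔE = -40.0 m.
Subtracting the expected shift leaves a residual of 198.9 − (218.7) = -19.8 m north and -40.0 − (-52.5) = 12.5 m east.
Residual distance = √((-19.8)² + 12.5²) = 23.4 m.

23 m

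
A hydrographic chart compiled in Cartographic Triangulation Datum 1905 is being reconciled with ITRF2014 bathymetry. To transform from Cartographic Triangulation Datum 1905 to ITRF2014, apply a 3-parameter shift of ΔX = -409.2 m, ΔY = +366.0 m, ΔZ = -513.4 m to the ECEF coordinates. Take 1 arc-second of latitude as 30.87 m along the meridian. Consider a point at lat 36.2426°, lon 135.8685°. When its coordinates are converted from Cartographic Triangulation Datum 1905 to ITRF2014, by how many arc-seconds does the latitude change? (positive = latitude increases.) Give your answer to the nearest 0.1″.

sin φ = 0.591205, cos φ = 0.806521, sin λ = 0.696308, cos λ = -0.717744.
North component: ΔN = −sin φ cos λ·ΔX − sin φ sin λ·ΔY + cos φ·ΔZ = −(0.591205)(-0.717744)(-409.2) − (0.591205)(0.696308)(366.0) + (0.806521)(-513.4) = -738.37 m.
1° of latitude spans 3600 × 30.87 = 111132 m, so Δφ = -738.37 / 111132 × 3600 = -23.919″.

Δφ = -23.9″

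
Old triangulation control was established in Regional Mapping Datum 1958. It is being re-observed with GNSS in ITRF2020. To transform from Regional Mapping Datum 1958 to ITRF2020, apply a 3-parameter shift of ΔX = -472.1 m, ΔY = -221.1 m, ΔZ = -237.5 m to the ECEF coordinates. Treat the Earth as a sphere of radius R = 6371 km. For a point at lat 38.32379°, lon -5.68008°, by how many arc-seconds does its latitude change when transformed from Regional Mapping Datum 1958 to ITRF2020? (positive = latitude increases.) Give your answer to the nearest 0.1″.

sin φ = 0.620105, cos φ = 0.784519, sin λ = -0.098974, cos λ = 0.995090.
North component: ΔN = −sin φ cos λ·ΔX − sin φ sin λ·ΔY + cos φ·ΔZ = −(0.620105)(0.995090)(-472.1) − (0.620105)(-0.098974)(-221.1) + (0.784519)(-237.5) = 91.42 m.
1° of latitude spans πR/180 = 111195 m, so Δφ = 91.42 / 111195 × 3600 = 2.960″.

Δφ = 3.0″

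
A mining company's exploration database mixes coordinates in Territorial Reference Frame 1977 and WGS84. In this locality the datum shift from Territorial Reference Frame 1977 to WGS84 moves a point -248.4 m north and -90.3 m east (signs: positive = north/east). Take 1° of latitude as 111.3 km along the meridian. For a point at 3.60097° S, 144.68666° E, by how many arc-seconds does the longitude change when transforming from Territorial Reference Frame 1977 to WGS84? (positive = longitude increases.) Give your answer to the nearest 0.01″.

At latitude -3.60097°, cos φ = 0.998026.
1° of longitude at this latitude = 111.3 × cos φ = 111.08 km, so Δλ = -90.3 / 111080.3 = -0.0008129° = -2.927″.

Δλ = -2.93″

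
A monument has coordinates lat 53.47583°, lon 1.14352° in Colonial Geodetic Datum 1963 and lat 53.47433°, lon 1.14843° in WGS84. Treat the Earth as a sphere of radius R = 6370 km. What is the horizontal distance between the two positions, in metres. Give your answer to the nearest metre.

365 m

Δφ = 53.47433° − 53.47583° = -0.00150°; Δλ = 1.14843° − 1.14352° = +0.00491°.
1° along a meridian = πR/180 = 111177 m.
ΔN = Δφ × 111177 = -166.8 m; ΔE = Δλ × 111177 × cos(53.47583°) = +0.00491 × 111177 × 0.595162 = 324.9 m.
Distance = √(ΔE² + ΔN²) = √(324.9² + (-166.8)²) = 365.2 m.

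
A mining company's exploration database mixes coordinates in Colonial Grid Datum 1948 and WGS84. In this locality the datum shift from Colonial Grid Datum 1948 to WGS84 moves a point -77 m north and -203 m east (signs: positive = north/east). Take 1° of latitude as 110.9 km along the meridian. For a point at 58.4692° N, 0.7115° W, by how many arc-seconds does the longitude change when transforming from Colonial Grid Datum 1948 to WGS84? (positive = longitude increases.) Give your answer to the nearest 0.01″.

At latitude 58.4692°, cos φ = 0.522957.
1° of longitude at this latitude = 110.9 × cos φ = 58.00 km, so Δλ = -203.0 / 57995.9 = -0.0035002° = -12.601″.

Δλ = -12.60″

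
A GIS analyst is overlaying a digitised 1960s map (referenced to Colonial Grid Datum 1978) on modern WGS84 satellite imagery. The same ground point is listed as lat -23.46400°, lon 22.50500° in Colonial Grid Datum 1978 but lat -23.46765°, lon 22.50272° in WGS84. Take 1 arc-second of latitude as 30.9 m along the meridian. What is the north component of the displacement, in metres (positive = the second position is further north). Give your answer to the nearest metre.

ΔN = -406 m

Δφ = -23.46765° − -23.46400° = -0.00365°; Δλ = 22.50272° − 22.50500° = -0.00228°.
1° of latitude = 3600 × 30.90 = 111240 m.
ΔN = Δφ × 111240 = -406.0 m; ΔE = Δλ × 111240 × cos(-23.46400°) = -0.00228 × 111240 × 0.917310 = -232.7 m.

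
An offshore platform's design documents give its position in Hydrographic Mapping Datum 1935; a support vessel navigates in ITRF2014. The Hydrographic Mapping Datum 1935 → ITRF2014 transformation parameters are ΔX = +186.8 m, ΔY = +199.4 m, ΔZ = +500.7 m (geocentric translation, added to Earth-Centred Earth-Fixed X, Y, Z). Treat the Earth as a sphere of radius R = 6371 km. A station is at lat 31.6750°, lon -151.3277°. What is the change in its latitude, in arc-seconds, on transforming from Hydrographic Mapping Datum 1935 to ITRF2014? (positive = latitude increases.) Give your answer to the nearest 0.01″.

Δφ = 18.21″

sin φ = 0.525100, cos φ = 0.851040, sin λ = -0.479799, cos λ = -0.877378.
North component: ΔN = −sin φ cos λ·ΔX − sin φ sin λ·ΔY + cos φ·ΔZ = −(0.525100)(-0.877378)(186.8) − (0.525100)(-0.479799)(199.4) + (0.851040)(500.7) = 562.41 m.
1° of latitude spans πR/180 = 111195 m, so Δφ = 562.41 / 111195 × 3600 = 18.208″.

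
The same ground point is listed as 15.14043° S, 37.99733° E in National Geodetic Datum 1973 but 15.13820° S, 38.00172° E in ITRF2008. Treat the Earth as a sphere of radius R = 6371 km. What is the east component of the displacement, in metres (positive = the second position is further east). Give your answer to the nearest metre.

Δφ = -15.13820° − -15.14043° = +0.00223°; Δλ = 38.00172° − 37.99733° = +0.00439°.
1° along a meridian = πR/180 = 111195 m.
ΔN = Δφ × 111195 = 248.0 m; ΔE = Δλ × 111195 × cos(-15.14043°) = +0.00439 × 111195 × 0.965289 = 471.2 m.

ΔE = 471 m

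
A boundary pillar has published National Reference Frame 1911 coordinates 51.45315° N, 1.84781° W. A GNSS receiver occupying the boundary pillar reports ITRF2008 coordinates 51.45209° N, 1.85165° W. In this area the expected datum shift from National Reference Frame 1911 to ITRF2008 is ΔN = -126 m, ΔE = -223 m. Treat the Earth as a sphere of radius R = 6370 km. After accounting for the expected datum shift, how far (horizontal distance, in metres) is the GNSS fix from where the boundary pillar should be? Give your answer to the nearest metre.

Observed coordinate differences: Δφ = -0.00106°, Δλ = -0.00384°.
Converting to metres (1° lat = 111177 m, cos φ = 0.623154): observed ΔN = -117.8 m, observed ΔE = -266.0 m.
Subtracting the expected shift leaves a residual of -117.8 − (-126) = 8.2 m north and -266.0 − (-223) = -43.0 m east.
Residual distance = √(8.2² + (-43.0)²) = 43.8 m.

44 m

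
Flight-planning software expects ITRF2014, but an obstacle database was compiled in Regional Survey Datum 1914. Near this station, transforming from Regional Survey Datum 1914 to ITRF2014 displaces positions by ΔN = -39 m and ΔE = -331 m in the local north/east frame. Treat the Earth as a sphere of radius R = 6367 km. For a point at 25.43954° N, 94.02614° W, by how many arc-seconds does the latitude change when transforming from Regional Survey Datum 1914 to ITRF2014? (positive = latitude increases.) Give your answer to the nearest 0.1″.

Δφ = -1.3″

On a sphere of radius R, 1 rad of latitude = R, so Δφ = ΔN / R = -39.0 / 6367000 = -6.1253e-06 rad = -1.263″.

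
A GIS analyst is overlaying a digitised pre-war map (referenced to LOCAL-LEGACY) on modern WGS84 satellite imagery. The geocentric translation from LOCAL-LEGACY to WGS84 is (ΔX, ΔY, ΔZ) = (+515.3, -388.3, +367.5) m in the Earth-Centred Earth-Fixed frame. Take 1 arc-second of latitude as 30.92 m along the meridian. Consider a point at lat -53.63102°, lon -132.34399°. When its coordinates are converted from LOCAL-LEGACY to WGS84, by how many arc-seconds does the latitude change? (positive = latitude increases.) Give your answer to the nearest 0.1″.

sin φ = -0.805215, cos φ = 0.592983, sin λ = -0.739114, cos λ = -0.673580.
North component: ΔN = −sin φ cos λ·ΔX − sin φ sin λ·ΔY + cos φ·ΔZ = −(-0.805215)(-0.673580)(515.3) − (-0.805215)(-0.739114)(-388.3) + (0.592983)(367.5) = 169.53 m.
1° of latitude spans 3600 × 30.92 = 111312 m, so Δφ = 169.53 / 111312 × 3600 = 5.483″.

Δφ = 5.5″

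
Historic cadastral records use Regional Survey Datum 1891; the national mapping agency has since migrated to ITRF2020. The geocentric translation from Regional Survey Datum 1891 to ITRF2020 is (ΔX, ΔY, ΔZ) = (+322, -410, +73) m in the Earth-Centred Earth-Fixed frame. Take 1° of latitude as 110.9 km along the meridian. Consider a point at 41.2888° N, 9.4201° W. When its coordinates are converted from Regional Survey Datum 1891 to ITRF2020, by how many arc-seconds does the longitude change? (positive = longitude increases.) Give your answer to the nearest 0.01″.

Δλ = -15.20″

sin φ = 0.659855, cos φ = 0.751393, sin λ = -0.163672, cos λ = 0.986515.
East component: ΔE = −sin λ·ΔX + cos λ·ΔY = −(-0.163672)(322) + (0.986515)(-410) = -351.77 m.
1° of latitude spans 110900 m; at latitude φ, 1° of longitude spans that × cos φ = 83329.5 m, so Δλ = -351.77 / 83329.5 × 3600 = -15.197″.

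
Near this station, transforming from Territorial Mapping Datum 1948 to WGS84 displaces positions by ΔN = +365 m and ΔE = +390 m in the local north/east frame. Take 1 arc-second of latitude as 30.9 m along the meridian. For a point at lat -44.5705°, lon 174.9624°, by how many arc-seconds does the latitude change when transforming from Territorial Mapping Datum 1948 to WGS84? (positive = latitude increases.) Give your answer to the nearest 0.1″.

Δφ = 11.8″

1″ of latitude = 30.90 m, so Δφ = 365.0 / 30.90 = 11.812″.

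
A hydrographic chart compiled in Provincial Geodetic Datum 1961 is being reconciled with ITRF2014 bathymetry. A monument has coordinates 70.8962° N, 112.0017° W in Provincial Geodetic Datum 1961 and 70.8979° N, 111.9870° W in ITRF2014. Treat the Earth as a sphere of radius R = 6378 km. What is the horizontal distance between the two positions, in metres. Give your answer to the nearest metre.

568 m

Δφ = 70.8979° − 70.8962° = +0.0017°; Δλ = -111.9870° − -112.0017° = +0.0147°.
1° along a meridian = πR/180 = 111317 m.
ΔN = Δφ × 111317 = 189.2 m; ΔE = Δλ × 111317 × cos(70.8962°) = +0.0147 × 111317 × 0.327281 = 535.5 m.
Distance = √(ΔE² + ΔN²) = √(535.5² + 189.2²) = 568.0 m.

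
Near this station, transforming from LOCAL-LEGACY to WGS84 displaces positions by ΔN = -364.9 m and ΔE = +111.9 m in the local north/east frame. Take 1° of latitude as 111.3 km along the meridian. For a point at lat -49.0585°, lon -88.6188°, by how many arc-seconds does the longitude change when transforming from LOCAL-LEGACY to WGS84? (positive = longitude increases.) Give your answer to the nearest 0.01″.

Δλ = 5.52″

At latitude -49.0585°, cos φ = 0.655288.
1° of longitude at this latitude = 111.3 × cos φ = 72.93 km, so Δλ = 111.9 / 72933.6 = 0.0015343° = 5.523″.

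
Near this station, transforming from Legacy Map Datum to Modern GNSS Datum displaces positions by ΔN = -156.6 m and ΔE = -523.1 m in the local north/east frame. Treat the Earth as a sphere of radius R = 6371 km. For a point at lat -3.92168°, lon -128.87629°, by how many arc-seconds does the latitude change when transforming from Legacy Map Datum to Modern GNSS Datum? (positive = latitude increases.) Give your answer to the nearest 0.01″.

On a sphere of radius R, 1 rad of latitude = R, so Δφ = ΔN / R = -156.6 / 6371000 = -2.4580e-05 rad = -5.070″.

Δφ = -5.07″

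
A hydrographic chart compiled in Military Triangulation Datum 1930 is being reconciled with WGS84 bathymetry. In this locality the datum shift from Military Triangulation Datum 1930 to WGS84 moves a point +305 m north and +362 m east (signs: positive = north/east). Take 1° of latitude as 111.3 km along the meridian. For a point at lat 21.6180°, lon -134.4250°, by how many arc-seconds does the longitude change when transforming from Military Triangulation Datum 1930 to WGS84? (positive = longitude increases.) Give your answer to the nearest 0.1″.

At latitude 21.6180°, cos φ = 0.929661.
1° of longitude at this latitude = 111.3 × cos φ = 103.47 km, so Δλ = 362.0 / 103471.2 = 0.0034986° = 12.595″.

Δλ = 12.6″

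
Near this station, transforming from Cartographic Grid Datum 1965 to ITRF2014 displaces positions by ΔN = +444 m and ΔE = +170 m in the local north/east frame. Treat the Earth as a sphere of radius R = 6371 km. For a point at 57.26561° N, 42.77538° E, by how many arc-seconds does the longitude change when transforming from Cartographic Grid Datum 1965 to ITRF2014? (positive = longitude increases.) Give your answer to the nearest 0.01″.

Δλ = 10.18″

At latitude 57.26561°, cos φ = 0.540745.
One radian of longitude at latitude φ spans R cos φ, so Δλ = ΔE / (R cos φ) = 170.0 / (6371000 × 0.540745) = 4.9346e-05 rad = 10.178″.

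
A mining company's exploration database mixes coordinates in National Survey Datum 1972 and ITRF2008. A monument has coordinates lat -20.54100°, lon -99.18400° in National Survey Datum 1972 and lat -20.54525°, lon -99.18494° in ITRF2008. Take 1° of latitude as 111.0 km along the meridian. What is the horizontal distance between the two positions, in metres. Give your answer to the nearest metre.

482 m

Δφ = -20.54525° − -20.54100° = -0.00425°; Δλ = -99.18494° − -99.18400° = -0.00094°.
ΔN = Δφ × 111000 = -471.7 m; ΔE = Δλ × 111000 × cos(-20.54100°) = -0.00094 × 111000 × 0.936421 = -97.7 m.
Distance = √(ΔE² + ΔN²) = √((-97.7)² + (-471.7)²) = 481.8 m.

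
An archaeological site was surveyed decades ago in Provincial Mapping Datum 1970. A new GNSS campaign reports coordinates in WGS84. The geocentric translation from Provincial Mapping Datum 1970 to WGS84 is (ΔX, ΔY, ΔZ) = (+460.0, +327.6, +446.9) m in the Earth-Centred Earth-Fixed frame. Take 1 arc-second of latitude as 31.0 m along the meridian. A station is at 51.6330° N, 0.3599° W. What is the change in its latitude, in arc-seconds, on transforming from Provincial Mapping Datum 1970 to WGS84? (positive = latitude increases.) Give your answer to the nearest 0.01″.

Δφ = -2.63″

sin φ = 0.784051, cos φ = 0.620696, sin λ = -0.006281, cos λ = 0.999980.
North component: ΔN = −sin φ cos λ·ΔX − sin φ sin λ·ΔY + cos φ·ΔZ = −(0.784051)(0.999980)(460.0) − (0.784051)(-0.006281)(327.6) + (0.620696)(446.9) = -81.65 m.
1° of latitude spans 3600 × 31.00 = 111600 m, so Δφ = -81.65 / 111600 × 3600 = -2.634″.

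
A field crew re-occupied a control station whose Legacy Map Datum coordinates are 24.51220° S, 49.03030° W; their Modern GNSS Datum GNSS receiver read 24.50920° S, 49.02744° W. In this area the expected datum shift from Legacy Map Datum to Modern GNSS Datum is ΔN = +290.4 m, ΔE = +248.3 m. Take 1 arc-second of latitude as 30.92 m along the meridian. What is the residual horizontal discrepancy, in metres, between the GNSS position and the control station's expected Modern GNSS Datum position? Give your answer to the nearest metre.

60 m

Observed coordinate differences: Δφ = +0.00300°, Δλ = +0.00286°.
Converting to metres (1° lat = 111312 m, cos φ = 0.909873): observed ΔN = 333.9 m, observed ΔE = 289.7 m.
Subtracting the expected shift leaves a residual of 333.9 − (290.4) = 43.5 m north and 289.7 − (248.3) = 41.4 m east.
Residual distance = √(43.5² + 41.4²) = 60.1 m.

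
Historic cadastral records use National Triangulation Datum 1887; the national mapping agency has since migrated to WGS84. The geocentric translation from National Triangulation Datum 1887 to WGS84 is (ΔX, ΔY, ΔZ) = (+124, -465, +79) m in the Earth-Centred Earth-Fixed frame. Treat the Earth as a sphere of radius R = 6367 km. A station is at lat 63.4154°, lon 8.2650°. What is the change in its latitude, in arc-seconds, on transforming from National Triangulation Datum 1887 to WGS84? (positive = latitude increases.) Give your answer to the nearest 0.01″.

sin φ = 0.894275, cos φ = 0.447519, sin λ = 0.143752, cos λ = 0.989614.
North component: ΔN = −sin φ cos λ·ΔX − sin φ sin λ·ΔY + cos φ·ΔZ = −(0.894275)(0.989614)(124) − (0.894275)(0.143752)(-465) + (0.447519)(79) = -14.61 m.
1° of latitude spans πR/180 = 111125 m, so Δφ = -14.61 / 111125 × 3600 = -0.473″.

Δφ = -0.47″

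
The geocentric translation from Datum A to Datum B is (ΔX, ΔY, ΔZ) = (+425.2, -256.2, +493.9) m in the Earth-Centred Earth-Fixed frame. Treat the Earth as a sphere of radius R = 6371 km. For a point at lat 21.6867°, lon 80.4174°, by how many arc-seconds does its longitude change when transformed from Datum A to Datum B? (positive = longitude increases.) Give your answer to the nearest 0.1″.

Δλ = -16.1″

sin φ = 0.369531, cos φ = 0.929218, sin λ = 0.986047, cos λ = 0.166469.
East component: ΔE = −sin λ·ΔX + cos λ·ΔY = −(0.986047)(425.2) + (0.166469)(-256.2) = -461.92 m.
1° of latitude spans πR/180 = 111195 m; at latitude φ, 1° of longitude spans that × cos φ = 103324.4 m, so Δλ = -461.92 / 103324.4 × 3600 = -16.094″.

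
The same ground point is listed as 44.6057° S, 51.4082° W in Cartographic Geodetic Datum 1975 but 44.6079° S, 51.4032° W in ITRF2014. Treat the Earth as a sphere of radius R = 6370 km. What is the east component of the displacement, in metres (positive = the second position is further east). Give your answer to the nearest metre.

Δφ = -44.6079° − -44.6057° = -0.0022°; Δλ = -51.4032° − -51.4082° = +0.0050°.
1° along a meridian = πR/180 = 111177 m.
ΔN = Δφ × 111177 = -244.6 m; ΔE = Δλ × 111177 × cos(-44.6057°) = +0.0050 × 111177 × 0.711956 = 395.8 m.

ΔE = 396 m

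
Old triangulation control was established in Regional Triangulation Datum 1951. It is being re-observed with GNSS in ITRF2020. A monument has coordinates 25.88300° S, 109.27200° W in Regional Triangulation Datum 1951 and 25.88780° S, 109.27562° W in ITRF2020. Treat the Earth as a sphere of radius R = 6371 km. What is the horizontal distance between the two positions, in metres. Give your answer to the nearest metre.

645 m

Δφ = -25.88780° − -25.88300° = -0.00480°; Δλ = -109.27562° − -109.27200° = -0.00362°.
1° along a meridian = πR/180 = 111195 m.
ΔN = Δφ × 111195 = -533.7 m; ΔE = Δλ × 111195 × cos(-25.88300°) = -0.00362 × 111195 × 0.899687 = -362.1 m.
Distance = √(ΔE² + ΔN²) = √((-362.1)² + (-533.7)²) = 645.0 m.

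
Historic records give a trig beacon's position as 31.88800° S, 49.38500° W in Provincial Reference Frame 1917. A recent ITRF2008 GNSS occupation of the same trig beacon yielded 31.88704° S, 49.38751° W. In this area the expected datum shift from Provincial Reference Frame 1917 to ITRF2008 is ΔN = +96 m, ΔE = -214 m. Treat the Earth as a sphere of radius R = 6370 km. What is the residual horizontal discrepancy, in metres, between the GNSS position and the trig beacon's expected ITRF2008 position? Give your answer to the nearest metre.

Observed coordinate differences: Δφ = +0.00096°, Δλ = -0.00251°.
Converting to metres (1° lat = 111177 m, cos φ = 0.849082): observed ΔN = 106.7 m, observed ΔE = -236.9 m.
Subtracting the expected shift leaves a residual of 106.7 − (96) = 10.7 m north and -236.9 − (-214) = -22.9 m east.
Residual distance = √(10.7² + (-22.9)²) = 25.3 m.

25 m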